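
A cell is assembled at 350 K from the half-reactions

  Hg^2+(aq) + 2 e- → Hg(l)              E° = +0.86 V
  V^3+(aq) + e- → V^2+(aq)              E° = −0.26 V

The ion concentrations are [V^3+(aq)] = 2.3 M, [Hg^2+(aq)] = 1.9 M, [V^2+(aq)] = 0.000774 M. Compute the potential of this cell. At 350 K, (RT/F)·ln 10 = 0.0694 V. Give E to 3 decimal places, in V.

Since E°(Hg²⁺/Hg) > E°(V³⁺/V²⁺), Hg²⁺/Hg serves as the cathode.
The standard potential is +0.86 − (−0.26) = +1.12 V and the balanced reaction transfers n = 2 electrons.
The balanced reaction is Hg^2+(aq) + 2 V^2+(aq) → Hg(l) + 2 V^3+(aq), so Q = [V^3+(aq)]^2 / ([Hg^2+(aq)]·[V^2+(aq)]^2) = 4.65×10^6 and log Q = 6.667.
Applying E = E° − (RT ln10/nF)·log Q gives +1.12 − (0.0694/2)(6.667) = +0.889 V.

+0.889 V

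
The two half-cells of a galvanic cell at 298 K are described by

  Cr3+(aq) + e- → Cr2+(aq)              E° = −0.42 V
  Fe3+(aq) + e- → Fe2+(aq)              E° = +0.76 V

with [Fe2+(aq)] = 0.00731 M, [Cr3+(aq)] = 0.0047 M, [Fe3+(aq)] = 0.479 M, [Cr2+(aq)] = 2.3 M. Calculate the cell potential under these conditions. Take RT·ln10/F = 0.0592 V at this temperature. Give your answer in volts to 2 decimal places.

+1.45 V

Since E°(Fe³⁺/Fe²⁺) > E°(Cr³⁺/Cr²⁺), Fe³⁺/Fe²⁺ serves as the cathode.
E°cell = +0.76 − (−0.42) = +1.18 V, with n = 1 electron transferred.
Balancing gives Fe3+(aq) + Cr2+(aq) → Fe2+(aq) + Cr3+(aq); hence Q = ([Fe2+(aq)]·[Cr3+(aq)]) / ([Fe3+(aq)]·[Cr2+(aq)]) = 3.12×10^−5 (log Q = −4.506).
Applying E = E° − (RT ln10/nF)·log Q gives +1.18 − (0.0592/1)(−4.506) = +1.45 V.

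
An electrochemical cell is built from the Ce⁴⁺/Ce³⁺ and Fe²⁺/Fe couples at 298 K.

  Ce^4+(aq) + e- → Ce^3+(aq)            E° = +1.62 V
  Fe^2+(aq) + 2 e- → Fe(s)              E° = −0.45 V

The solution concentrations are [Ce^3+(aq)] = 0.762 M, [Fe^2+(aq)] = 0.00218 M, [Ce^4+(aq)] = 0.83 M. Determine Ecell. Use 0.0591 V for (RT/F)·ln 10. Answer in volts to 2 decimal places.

The Ce⁴⁺/Ce³⁺ couple has the more positive E°, so it is the cathode; Fe²⁺/Fe is the anode.
The standard potential is +1.62 − (−0.45) = +2.07 V and the balanced reaction transfers n = 2 electrons.
The balanced reaction is 2 Ce^4+(aq) + Fe(s) → 2 Ce^3+(aq) + Fe^2+(aq), so Q = ([Ce^3+(aq)]^2·[Fe^2+(aq)]) / [Ce^4+(aq)]^2 = 0.00184 and log Q = −2.736.
E = E° − (0.0591/n)·log Q = +2.07 − (0.0591/2)(−2.736) = +2.15 V.

+2.15 V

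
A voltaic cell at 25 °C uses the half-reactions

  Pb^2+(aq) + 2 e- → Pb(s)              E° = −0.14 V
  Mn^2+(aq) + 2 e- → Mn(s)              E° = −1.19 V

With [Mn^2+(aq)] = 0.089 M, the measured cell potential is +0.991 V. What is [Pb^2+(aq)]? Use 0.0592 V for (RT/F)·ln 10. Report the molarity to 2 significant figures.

The Pb²⁺/Pb couple has the larger reduction potential, so it is the cathode: E°cell = −0.14 − (−1.19) = +1.05 V and n = 2.
Since E = E° − (0.0592/n)·log Q, log Q = n(E° − E)/0.0592 = 1.993.
Balancing electrons gives Pb^2+(aq) + Mn(s) → Pb(s) + Mn^2+(aq); thus Q = [Mn^2+(aq)] / [Pb^2+(aq)].
Isolating [Pb^2+(aq)] in Q = 10^{1.993} yields log [Pb^2+(aq)] = −3.044, i.e. 0.00090 M.

0.00090 M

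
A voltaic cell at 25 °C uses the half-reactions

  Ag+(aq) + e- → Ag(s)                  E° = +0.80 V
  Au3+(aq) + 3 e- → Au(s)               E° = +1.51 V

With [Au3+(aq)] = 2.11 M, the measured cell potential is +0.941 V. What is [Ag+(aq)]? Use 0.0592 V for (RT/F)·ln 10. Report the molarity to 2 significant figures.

0.00016 M

With Au³⁺/Au at the cathode and Ag⁺/Ag at the anode, E°cell = +1.51 − (+0.80) = +0.71 V (n = 3).
Rearranging E = E° − (0.0592/n)·log Q gives log Q = 3(+0.71 − (+0.941))/0.0592 = −11.706.
For Au3+(aq) + 3 Ag(s) → Au(s) + 3 Ag+(aq), the reaction quotient is Q = [Ag+(aq)]^3 / [Au3+(aq)].
Solving for the unknown gives log [Ag+(aq)] = −3.794, so [Ag+(aq)] ≈ 0.00016 M.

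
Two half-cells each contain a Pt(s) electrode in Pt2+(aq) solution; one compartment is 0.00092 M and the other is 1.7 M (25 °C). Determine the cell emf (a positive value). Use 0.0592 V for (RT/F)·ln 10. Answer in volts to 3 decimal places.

0.097 V

For a concentration cell E°cell = 0, since both electrodes use the same couple.
The compartment with the higher Pt2+(aq) concentration (1.7 M) acts as the cathode; ions are reduced there and produced at the dilute (0.00092 M) anode.
With n = 2, Ecell = −(0.0592/2)·log([dilute]/[conc]) = −(0.0592/2)·log(0.00092/1.7) = +0.097 V.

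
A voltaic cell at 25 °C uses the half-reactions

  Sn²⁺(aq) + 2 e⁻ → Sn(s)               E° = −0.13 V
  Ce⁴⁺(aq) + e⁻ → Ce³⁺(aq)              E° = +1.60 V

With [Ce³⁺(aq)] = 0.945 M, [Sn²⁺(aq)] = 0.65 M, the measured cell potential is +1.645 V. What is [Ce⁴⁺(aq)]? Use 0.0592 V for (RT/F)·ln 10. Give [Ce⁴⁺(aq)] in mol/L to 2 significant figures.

0.028 M

The Ce⁴⁺/Ce³⁺ couple has the larger reduction potential, so it is the cathode: E°cell = +1.60 − (−0.13) = +1.73 V and n = 2.
Rearranging E = E° − (0.0592/n)·log Q gives log Q = 2(+1.73 − (+1.645))/0.0592 = 2.872.
The balanced reaction is 2 Ce⁴⁺(aq) + Sn(s) → 2 Ce³⁺(aq) + Sn²⁺(aq), so Q = ([Ce³⁺(aq)]^2·[Sn²⁺(aq)]) / [Ce⁴⁺(aq)]^2.
Substituting the known concentrations and solving, log [Ce⁴⁺(aq)] = −1.554 and [Ce⁴⁺(aq)] = 0.028 M.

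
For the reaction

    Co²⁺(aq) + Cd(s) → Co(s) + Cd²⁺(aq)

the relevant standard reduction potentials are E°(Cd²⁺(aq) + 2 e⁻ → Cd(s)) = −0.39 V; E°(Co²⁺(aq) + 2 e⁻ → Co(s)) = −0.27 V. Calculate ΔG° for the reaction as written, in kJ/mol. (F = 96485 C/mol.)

−23.2 kJ/mol

In the reaction as written Co²⁺(aq) is reduced, so the Co²⁺/Co couple is the cathode and Cd²⁺/Cd is the anode.
E°cell = −0.27 − (−0.39) = +0.12 V; balancing electrons gives n = 2.
ΔG° = −nFE°cell = −(2)(96485)(+0.12) J/mol = −23.2 kJ/mol.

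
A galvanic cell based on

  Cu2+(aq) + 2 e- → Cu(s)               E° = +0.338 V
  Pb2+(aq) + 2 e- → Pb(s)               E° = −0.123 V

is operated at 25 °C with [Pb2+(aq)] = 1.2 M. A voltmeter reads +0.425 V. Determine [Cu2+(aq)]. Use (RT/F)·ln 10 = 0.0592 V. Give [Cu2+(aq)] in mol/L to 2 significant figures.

Cu²⁺/Cu is the cathode (higher E°); E°cell = +0.338 − (−0.123) = +0.461 V with n = 2.
Since E = E° − (0.0592/n)·log Q, log Q = n(E° − E)/0.0592 = 1.216.
The balanced reaction is Cu2+(aq) + Pb(s) → Cu(s) + Pb2+(aq), so Q = [Pb2+(aq)] / [Cu2+(aq)].
Substituting the known concentrations and solving, log [Cu2+(aq)] = −1.137 and [Cu2+(aq)] = 0.073 M.

0.073 M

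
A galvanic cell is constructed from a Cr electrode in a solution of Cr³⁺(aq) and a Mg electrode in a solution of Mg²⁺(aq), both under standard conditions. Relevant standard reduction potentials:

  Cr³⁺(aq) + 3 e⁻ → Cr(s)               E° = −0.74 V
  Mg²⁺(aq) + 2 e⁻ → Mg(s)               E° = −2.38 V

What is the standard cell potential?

The Cr³⁺/Cr couple has the higher E°, so Cr ion is reduced (cathode) and Mg is oxidized (anode).
E°cell = E°(cathode) − E°(anode) = −0.74 − (−2.38) = +1.64 V.

+1.64 V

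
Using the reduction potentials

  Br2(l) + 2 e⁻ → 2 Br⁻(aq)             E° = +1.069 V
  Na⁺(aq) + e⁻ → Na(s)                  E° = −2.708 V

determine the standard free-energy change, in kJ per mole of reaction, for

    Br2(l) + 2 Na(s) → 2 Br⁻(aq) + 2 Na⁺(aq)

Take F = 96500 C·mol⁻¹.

−729 kJ/mol

In the reaction as written Br2(l) is reduced, so the Br₂/Br⁻ couple is the cathode and Na⁺/Na is the anode.
E°cell = +1.069 − (−2.708) = +3.777 V; balancing electrons gives n = 2.
ΔG° = −nFE°cell = −(2)(96500)(+3.777) J/mol = −729 kJ/mol.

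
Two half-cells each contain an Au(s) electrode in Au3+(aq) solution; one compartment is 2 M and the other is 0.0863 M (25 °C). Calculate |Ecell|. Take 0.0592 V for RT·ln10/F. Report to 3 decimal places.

0.027 V

For a concentration cell E°cell = 0, since both electrodes use the same couple.
The compartment with the higher Au3+(aq) concentration (2 M) acts as the cathode; ions are reduced there and produced at the dilute (0.0863 M) anode.
With n = 3, Ecell = −(0.0592/3)·log([dilute]/[conc]) = −(0.0592/3)·log(0.0863/2) = +0.027 V.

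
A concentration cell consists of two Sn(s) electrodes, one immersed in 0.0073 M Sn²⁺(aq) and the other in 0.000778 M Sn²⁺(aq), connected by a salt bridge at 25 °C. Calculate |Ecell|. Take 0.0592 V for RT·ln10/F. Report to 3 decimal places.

For a concentration cell E°cell = 0, since both electrodes use the same couple.
The compartment with the higher Sn²⁺(aq) concentration (0.0073 M) acts as the cathode; ions are reduced there and produced at the dilute (0.000778 M) anode.
With n = 2, Ecell = −(0.0592/2)·log([dilute]/[conc]) = −(0.0592/2)·log(0.000778/0.0073) = +0.029 V.

0.029 V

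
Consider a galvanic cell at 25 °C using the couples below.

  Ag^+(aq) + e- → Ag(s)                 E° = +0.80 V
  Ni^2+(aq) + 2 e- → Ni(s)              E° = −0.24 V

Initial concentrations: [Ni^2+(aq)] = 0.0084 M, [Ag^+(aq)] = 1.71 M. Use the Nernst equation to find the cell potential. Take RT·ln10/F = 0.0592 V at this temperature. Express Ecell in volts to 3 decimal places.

Since E°(Ag⁺/Ag) > E°(Ni²⁺/Ni), Ag⁺/Ag serves as the cathode.
The standard potential is +0.80 − (−0.24) = +1.04 V and the balanced reaction transfers n = 2 electrons.
The balanced reaction is 2 Ag^+(aq) + Ni(s) → 2 Ag(s) + Ni^2+(aq), so Q = [Ni^2+(aq)] / [Ag^+(aq)]^2 = 0.00287 and log Q = −2.542.
E = E° − (0.0592/n)·log Q = +1.04 − (0.0592/2)(−2.542) = +1.115 V.

+1.115 V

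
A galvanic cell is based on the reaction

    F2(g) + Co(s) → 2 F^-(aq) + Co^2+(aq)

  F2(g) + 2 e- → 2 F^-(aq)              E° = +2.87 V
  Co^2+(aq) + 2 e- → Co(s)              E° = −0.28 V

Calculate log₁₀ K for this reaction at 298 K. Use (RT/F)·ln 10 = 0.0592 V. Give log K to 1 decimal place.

log K = 106.4

The F₂/F⁻ couple is reduced (cathode); E°cell = +2.87 − (−0.28) = +3.15 V with n = 2.
At equilibrium E = 0, so log K = nE°cell / 0.0592 = (2)(+3.15) / 0.0592 = 106.4.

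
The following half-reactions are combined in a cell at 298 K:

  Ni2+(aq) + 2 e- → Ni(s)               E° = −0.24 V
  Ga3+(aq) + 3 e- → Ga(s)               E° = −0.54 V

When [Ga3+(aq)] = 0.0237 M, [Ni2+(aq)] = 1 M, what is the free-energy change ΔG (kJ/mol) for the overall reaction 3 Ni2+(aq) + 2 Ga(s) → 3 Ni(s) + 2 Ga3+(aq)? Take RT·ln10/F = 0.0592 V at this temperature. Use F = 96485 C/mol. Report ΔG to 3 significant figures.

With Ni²⁺/Ni reduced at the cathode, E°cell = −0.24 − (−0.54) = +0.30 V and n = 6.
The reaction quotient is [Ga3+(aq)]^2 / [Ni2+(aq)]^3 = 0.000562; by Nernst, E = +0.30 − (0.0592/6)(−3.251) = +0.3321 V.
ΔG = −nFE = −(6)(96485)(+0.3321) J/mol = −192 kJ/mol.

−192 kJ/mol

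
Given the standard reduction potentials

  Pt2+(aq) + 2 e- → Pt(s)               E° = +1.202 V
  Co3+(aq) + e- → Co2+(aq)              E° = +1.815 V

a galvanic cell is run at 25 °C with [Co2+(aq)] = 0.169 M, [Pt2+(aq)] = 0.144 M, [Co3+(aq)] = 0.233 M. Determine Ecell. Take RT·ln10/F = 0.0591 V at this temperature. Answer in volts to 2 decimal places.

+0.65 V

The Co³⁺/Co²⁺ couple has the more positive E°, so it is the cathode; Pt²⁺/Pt is the anode.
E°cell = E°cat − E°an = +1.815 − (+1.202) = +0.613 V; n = 2.
For the overall reaction 2 Co3+(aq) + Pt(s) → 2 Co2+(aq) + Pt2+(aq), Q = ([Co2+(aq)]^2·[Pt2+(aq)]) / [Co3+(aq)]^2 = 0.0758, giving log Q = −1.121.
Applying E = E° − (RT ln10/nF)·log Q gives +0.613 − (0.0591/2)(−1.121) = +0.65 V.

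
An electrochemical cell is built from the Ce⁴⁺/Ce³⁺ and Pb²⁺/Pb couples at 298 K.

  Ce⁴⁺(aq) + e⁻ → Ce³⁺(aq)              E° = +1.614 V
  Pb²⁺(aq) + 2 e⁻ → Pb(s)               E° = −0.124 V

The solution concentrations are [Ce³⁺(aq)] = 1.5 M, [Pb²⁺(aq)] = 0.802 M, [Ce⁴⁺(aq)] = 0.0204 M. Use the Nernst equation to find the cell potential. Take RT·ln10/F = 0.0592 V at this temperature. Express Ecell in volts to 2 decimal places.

+1.63 V

Ce⁴⁺/Ce³⁺ is reduced (cathode, E° = +1.614 V) and Pb²⁺/Pb is oxidized (anode).
The standard potential is +1.614 − (−0.124) = +1.738 V and the balanced reaction transfers n = 2 electrons.
Balancing gives 2 Ce⁴⁺(aq) + Pb(s) → 2 Ce³⁺(aq) + Pb²⁺(aq); hence Q = ([Ce³⁺(aq)]^2·[Pb²⁺(aq)]) / [Ce⁴⁺(aq)]^2 = 4.34×10^3 (log Q = 3.637).
E = E° − (0.0592/n)·log Q = +1.738 − (0.0592/2)(3.637) = +1.63 V.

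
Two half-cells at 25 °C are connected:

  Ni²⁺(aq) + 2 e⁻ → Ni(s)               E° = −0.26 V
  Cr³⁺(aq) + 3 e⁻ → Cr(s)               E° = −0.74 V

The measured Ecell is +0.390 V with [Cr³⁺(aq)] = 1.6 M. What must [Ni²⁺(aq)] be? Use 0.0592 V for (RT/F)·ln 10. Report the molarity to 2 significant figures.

The Ni²⁺/Ni couple has the larger reduction potential, so it is the cathode: E°cell = −0.26 − (−0.74) = +0.48 V and n = 6.
From the Nernst equation, log Q = n(E° − E)/0.0592 = 6·(+0.48 − (+0.390))/0.0592 = 9.122.
For 3 Ni²⁺(aq) + 2 Cr(s) → 3 Ni(s) + 2 Cr³⁺(aq), the reaction quotient is Q = [Cr³⁺(aq)]^2 / [Ni²⁺(aq)]^3.
Solving for the unknown gives log [Ni²⁺(aq)] = −2.905, so [Ni²⁺(aq)] ≈ 0.0012 M.

0.0012 M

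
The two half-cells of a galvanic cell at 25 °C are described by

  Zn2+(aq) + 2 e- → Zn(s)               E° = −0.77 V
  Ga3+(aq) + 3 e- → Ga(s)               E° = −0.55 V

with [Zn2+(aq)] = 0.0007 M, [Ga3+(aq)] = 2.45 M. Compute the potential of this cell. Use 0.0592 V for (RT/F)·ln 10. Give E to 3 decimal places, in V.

+0.321 V

The Ga³⁺/Ga couple has the more positive E°, so it is the cathode; Zn²⁺/Zn is the anode.
E°cell = −0.55 − (−0.77) = +0.22 V, with n = 6 electrons transferred.
For the overall reaction 2 Ga3+(aq) + 3 Zn(s) → 2 Ga(s) + 3 Zn2+(aq), Q = [Zn2+(aq)]^3 / [Ga3+(aq)]^2 = 5.71×10^−11, giving log Q = −10.243.
By the Nernst equation, E = +0.22 − (0.0592/6)·(−10.243) = +0.321 V.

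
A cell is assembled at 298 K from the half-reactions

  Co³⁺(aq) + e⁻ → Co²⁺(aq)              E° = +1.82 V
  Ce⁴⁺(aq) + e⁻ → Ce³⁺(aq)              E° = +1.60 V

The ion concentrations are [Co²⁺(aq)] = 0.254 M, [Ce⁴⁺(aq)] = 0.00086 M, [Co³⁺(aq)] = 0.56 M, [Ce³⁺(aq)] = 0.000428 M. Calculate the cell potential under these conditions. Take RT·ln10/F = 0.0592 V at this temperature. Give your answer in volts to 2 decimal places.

+0.22 V

The Co³⁺/Co²⁺ couple has the more positive E°, so it is the cathode; Ce⁴⁺/Ce³⁺ is the anode.
E°cell = E°cat − E°an = +1.82 − (+1.60) = +0.22 V; n = 1.
For the overall reaction Co³⁺(aq) + Ce³⁺(aq) → Co²⁺(aq) + Ce⁴⁺(aq), Q = ([Co²⁺(aq)]·[Ce⁴⁺(aq)]) / ([Co³⁺(aq)]·[Ce³⁺(aq)]) = 0.911, giving log Q = −0.040.
E = E° − (0.0592/n)·log Q = +0.22 − (0.0592/1)(−0.040) = +0.22 V.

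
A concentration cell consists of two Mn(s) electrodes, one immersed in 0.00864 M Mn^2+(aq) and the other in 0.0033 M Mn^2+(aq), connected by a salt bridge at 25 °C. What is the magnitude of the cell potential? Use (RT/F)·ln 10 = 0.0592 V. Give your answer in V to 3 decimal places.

For a concentration cell E°cell = 0, since both electrodes use the same couple.
The compartment with the higher Mn^2+(aq) concentration (0.00864 M) acts as the cathode; ions are reduced there and produced at the dilute (0.0033 M) anode.
With n = 2, Ecell = −(0.0592/2)·log([dilute]/[conc]) = −(0.0592/2)·log(0.0033/0.00864) = +0.012 V.

0.012 V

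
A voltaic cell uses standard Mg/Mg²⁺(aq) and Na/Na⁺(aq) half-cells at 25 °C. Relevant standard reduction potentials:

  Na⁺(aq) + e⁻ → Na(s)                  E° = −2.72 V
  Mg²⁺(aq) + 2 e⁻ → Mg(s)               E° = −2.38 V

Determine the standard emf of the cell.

+0.34 V

The Mg²⁺/Mg couple has the higher E°, so Mg ion is reduced (cathode) and Na is oxidized (anode).
E°cell = E°(cathode) − E°(anode) = −2.38 − (−2.72) = +0.34 V.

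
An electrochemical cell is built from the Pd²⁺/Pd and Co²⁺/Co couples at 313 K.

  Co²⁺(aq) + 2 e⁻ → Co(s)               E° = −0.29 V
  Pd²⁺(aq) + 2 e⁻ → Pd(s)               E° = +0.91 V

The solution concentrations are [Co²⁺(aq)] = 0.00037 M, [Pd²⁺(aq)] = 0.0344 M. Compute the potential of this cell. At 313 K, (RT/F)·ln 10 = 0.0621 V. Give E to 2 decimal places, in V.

Since E°(Pd²⁺/Pd) > E°(Co²⁺/Co), Pd²⁺/Pd serves as the cathode.
E°cell = +0.91 − (−0.29) = +1.20 V, with n = 2 electrons transferred.
For the overall reaction Pd²⁺(aq) + Co(s) → Pd(s) + Co²⁺(aq), Q = [Co²⁺(aq)] / [Pd²⁺(aq)] = 0.0108, giving log Q = −1.968.
Applying E = E° − (RT ln10/nF)·log Q gives +1.20 − (0.0621/2)(−1.968) = +1.26 V.

+1.26 V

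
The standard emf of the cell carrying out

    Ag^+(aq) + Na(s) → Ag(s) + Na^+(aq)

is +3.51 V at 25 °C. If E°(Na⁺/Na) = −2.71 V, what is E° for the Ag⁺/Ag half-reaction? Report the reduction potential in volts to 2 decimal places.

+0.80 V

In the reaction as written the Ag⁺/Ag couple is reduced (cathode) and Na⁺/Na is oxidized (anode), so E°cell = E°(Ag⁺/Ag) − E°(Na⁺/Na).
E°(Ag⁺/Ag) = E°cell + E°(anode) = +3.51 + (−2.71) = +0.80 V.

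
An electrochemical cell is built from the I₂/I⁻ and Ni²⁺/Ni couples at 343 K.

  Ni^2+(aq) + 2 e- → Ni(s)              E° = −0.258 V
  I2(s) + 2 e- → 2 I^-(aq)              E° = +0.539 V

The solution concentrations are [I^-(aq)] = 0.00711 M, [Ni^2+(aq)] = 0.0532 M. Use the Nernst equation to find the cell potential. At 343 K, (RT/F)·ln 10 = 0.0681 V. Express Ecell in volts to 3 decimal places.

+0.987 V

The I₂/I⁻ couple has the more positive E°, so it is the cathode; Ni²⁺/Ni is the anode.
The standard potential is +0.539 − (−0.258) = +0.797 V and the balanced reaction transfers n = 2 electrons.
The balanced reaction is I2(s) + Ni(s) → 2 I^-(aq) + Ni^2+(aq), so Q = [I^-(aq)]^2·[Ni^2+(aq)] = 2.69×10^−6 and log Q = −5.570.
Applying E = E° − (RT ln10/nF)·log Q gives +0.797 − (0.0681/2)(−5.570) = +0.987 V.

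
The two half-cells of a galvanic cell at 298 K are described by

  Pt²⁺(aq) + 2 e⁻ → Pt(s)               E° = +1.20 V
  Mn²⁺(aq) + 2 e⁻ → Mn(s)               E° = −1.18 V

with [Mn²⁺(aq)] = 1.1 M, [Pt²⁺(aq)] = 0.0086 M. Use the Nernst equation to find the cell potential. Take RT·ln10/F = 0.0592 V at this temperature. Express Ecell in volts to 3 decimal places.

Pt²⁺/Pt is reduced (cathode, E° = +1.20 V) and Mn²⁺/Mn is oxidized (anode).
E°cell = +1.20 − (−1.18) = +2.38 V, with n = 2 electrons transferred.
For the overall reaction Pt²⁺(aq) + Mn(s) → Pt(s) + Mn²⁺(aq), Q = [Mn²⁺(aq)] / [Pt²⁺(aq)] = 128, giving log Q = 2.107.
E = E° − (0.0592/n)·log Q = +2.38 − (0.0592/2)(2.107) = +2.318 V.

+2.318 V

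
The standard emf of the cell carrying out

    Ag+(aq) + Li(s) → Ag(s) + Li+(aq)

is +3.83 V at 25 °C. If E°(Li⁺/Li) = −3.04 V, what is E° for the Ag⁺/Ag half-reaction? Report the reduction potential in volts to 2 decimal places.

In the reaction as written the Ag⁺/Ag couple is reduced (cathode) and Li⁺/Li is oxidized (anode), so E°cell = E°(Ag⁺/Ag) − E°(Li⁺/Li).
E°(Ag⁺/Ag) = E°cell + E°(anode) = +3.83 + (−3.04) = +0.79 V.

+0.79 V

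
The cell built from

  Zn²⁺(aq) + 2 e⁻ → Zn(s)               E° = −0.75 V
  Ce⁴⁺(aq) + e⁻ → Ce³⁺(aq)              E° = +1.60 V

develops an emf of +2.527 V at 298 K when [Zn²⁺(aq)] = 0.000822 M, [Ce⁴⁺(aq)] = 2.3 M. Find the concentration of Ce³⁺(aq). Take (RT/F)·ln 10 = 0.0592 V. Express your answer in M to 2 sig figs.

0.082 M

The Ce⁴⁺/Ce³⁺ couple has the larger reduction potential, so it is the cathode: E°cell = +1.60 − (−0.75) = +2.35 V and n = 2.
Rearranging E = E° − (0.0592/n)·log Q gives log Q = 2(+2.35 − (+2.527))/0.0592 = −5.980.
For 2 Ce⁴⁺(aq) + Zn(s) → 2 Ce³⁺(aq) + Zn²⁺(aq), the reaction quotient is Q = ([Ce³⁺(aq)]^2·[Zn²⁺(aq)]) / [Ce⁴⁺(aq)]^2.
Isolating [Ce³⁺(aq)] in Q = 10^{−5.980} yields log [Ce³⁺(aq)] = −1.086, i.e. 0.082 M.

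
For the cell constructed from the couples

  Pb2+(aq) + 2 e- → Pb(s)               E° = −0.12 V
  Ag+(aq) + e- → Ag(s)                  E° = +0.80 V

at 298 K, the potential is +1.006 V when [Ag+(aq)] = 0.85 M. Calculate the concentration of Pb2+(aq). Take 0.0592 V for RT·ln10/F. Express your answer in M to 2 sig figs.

With Ag⁺/Ag at the cathode and Pb²⁺/Pb at the anode, E°cell = +0.80 − (−0.12) = +0.92 V (n = 2).
Rearranging E = E° − (0.0592/n)·log Q gives log Q = 2(+0.92 − (+1.006))/0.0592 = −2.905.
For 2 Ag+(aq) + Pb(s) → 2 Ag(s) + Pb2+(aq), the reaction quotient is Q = [Pb2+(aq)] / [Ag+(aq)]^2.
Isolating [Pb2+(aq)] in Q = 10^{−2.905} yields log [Pb2+(aq)] = −3.046, i.e. 0.00090 M.

0.00090 M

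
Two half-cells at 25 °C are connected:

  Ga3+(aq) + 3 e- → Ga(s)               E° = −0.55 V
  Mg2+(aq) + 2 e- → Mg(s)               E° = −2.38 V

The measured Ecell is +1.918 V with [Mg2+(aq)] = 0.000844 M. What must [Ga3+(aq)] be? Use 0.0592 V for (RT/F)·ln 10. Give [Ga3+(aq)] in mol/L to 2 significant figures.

0.71 M

Ga³⁺/Ga is the cathode (higher E°); E°cell = −0.55 − (−2.38) = +1.83 V with n = 6.
Rearranging E = E° − (0.0592/n)·log Q gives log Q = 6(+1.83 − (+1.918))/0.0592 = −8.919.
For 2 Ga3+(aq) + 3 Mg(s) → 2 Ga(s) + 3 Mg2+(aq), the reaction quotient is Q = [Mg2+(aq)]^3 / [Ga3+(aq)]^2.
Substituting the known concentrations and solving, log [Ga3+(aq)] = −0.151 and [Ga3+(aq)] = 0.71 M.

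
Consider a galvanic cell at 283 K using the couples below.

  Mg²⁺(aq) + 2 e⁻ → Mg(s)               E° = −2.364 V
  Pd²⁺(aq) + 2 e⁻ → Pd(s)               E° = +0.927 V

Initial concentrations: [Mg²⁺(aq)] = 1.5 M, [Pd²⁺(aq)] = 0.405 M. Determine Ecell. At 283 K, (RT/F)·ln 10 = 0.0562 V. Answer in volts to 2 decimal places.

The Pd²⁺/Pd couple has the more positive E°, so it is the cathode; Mg²⁺/Mg is the anode.
The standard potential is +0.927 − (−2.364) = +3.291 V and the balanced reaction transfers n = 2 electrons.
Balancing gives Pd²⁺(aq) + Mg(s) → Pd(s) + Mg²⁺(aq); hence Q = [Mg²⁺(aq)] / [Pd²⁺(aq)] = 3.7 (log Q = 0.569).
Applying E = E° − (RT ln10/nF)·log Q gives +3.291 − (0.0562/2)(0.569) = +3.28 V.

+3.28 V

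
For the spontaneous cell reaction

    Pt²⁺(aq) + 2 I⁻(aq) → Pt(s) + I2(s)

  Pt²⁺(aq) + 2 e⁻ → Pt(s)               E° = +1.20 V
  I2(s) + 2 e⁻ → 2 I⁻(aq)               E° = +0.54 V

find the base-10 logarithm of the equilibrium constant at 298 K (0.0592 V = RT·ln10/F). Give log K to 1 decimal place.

The Pt²⁺/Pt couple is reduced (cathode); E°cell = +1.20 − (+0.54) = +0.66 V with n = 2.
At equilibrium E = 0, so log K = nE°cell / 0.0592 = (2)(+0.66) / 0.0592 = 22.3.

log K = 22.3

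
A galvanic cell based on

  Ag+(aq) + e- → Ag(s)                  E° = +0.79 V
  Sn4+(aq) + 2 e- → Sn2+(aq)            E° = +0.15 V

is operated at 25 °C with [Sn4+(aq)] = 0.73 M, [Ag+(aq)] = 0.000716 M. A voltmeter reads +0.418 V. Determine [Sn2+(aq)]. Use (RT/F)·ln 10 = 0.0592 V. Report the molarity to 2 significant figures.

0.045 M

With Ag⁺/Ag at the cathode and Sn⁴⁺/Sn²⁺ at the anode, E°cell = +0.79 − (+0.15) = +0.64 V (n = 2).
Since E = E° − (0.0592/n)·log Q, log Q = n(E° − E)/0.0592 = 7.500.
Balancing electrons gives 2 Ag+(aq) + Sn2+(aq) → 2 Ag(s) + Sn4+(aq); thus Q = [Sn4+(aq)] / ([Ag+(aq)]^2·[Sn2+(aq)]).
Isolating [Sn2+(aq)] in Q = 10^{7.500} yields log [Sn2+(aq)] = −1.347, i.e. 0.045 M.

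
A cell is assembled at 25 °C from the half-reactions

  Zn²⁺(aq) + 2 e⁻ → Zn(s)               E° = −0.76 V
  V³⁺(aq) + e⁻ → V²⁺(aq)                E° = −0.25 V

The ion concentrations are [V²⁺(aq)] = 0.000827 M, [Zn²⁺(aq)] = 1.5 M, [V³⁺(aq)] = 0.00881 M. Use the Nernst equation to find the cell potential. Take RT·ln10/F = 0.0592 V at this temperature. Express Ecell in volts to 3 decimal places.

+0.566 V

The V³⁺/V²⁺ couple has the more positive E°, so it is the cathode; Zn²⁺/Zn is the anode.
The standard potential is −0.25 − (−0.76) = +0.51 V and the balanced reaction transfers n = 2 electrons.
The balanced reaction is 2 V³⁺(aq) + Zn(s) → 2 V²⁺(aq) + Zn²⁺(aq), so Q = ([V²⁺(aq)]^2·[Zn²⁺(aq)]) / [V³⁺(aq)]^2 = 0.0132 and log Q = −1.879.
Applying E = E° − (RT ln10/nF)·log Q gives +0.51 − (0.0592/2)(−1.879) = +0.566 V.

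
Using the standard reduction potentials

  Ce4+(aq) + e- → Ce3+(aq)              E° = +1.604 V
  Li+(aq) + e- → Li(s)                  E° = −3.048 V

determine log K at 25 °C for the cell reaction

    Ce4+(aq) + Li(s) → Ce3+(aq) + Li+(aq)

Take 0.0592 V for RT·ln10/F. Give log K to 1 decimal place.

log K = 78.6

The Ce⁴⁺/Ce³⁺ couple is reduced (cathode); E°cell = +1.604 − (−3.048) = +4.652 V with n = 1.
At equilibrium E = 0, so log K = nE°cell / 0.0592 = (1)(+4.652) / 0.0592 = 78.6.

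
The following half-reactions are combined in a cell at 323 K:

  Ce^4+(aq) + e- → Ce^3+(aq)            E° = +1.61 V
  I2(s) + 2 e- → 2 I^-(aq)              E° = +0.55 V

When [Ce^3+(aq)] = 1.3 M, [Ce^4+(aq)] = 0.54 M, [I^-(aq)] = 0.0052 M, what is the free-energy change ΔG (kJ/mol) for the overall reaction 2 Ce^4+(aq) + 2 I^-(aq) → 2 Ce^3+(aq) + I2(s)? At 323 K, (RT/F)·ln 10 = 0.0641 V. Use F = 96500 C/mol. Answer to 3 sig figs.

−172 kJ/mol

E°cell = +1.61 − (+0.55) = +1.06 V; the balanced reaction transfers n = 2 electrons.
Here Q = [Ce^3+(aq)]^2 / ([Ce^4+(aq)]^2·[I^-(aq)]^2) = 2.14×10^5 (log Q = 5.331), giving E = +1.06 − (0.0641/2)·(5.331) = +0.8891 V.
Then ΔG = −nFE = −2 × 96500 × +0.8891 J/mol = −172 kJ/mol.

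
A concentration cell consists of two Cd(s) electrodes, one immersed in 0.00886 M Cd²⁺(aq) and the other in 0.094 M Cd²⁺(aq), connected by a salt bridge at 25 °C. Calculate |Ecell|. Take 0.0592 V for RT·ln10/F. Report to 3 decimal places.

For a concentration cell E°cell = 0, since both electrodes use the same couple.
The compartment with the higher Cd²⁺(aq) concentration (0.094 M) acts as the cathode; ions are reduced there and produced at the dilute (0.00886 M) anode.
With n = 2, Ecell = −(0.0592/2)·log([dilute]/[conc]) = −(0.0592/2)·log(0.00886/0.094) = +0.030 V.

0.030 V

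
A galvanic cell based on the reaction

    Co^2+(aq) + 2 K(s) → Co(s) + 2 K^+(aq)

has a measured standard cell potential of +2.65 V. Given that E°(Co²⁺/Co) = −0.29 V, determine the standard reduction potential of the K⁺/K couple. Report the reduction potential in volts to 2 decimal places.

In the reaction as written the Co²⁺/Co couple is reduced (cathode) and K⁺/K is oxidized (anode), so E°cell = E°(Co²⁺/Co) − E°(K⁺/K).
E°(K⁺/K) = E°(cathode) − E°cell = −0.29 − (+2.65) = −2.94 V.

−2.94 V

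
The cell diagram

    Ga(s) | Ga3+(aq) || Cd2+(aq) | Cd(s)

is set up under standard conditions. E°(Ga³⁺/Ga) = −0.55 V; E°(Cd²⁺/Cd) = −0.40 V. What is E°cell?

+0.15 V

By convention the left-hand electrode in cell notation is the anode (oxidation) and the right-hand electrode is the cathode (reduction).
E°cell = E°(right) − E°(left) = −0.40 − (−0.55) = +0.15 V.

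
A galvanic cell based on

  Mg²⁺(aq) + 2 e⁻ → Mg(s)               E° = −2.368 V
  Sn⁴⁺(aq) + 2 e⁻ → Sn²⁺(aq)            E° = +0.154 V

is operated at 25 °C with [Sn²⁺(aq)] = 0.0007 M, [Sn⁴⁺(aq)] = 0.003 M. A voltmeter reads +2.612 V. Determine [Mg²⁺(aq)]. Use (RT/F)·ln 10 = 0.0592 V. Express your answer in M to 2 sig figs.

0.0039 M

The Sn⁴⁺/Sn²⁺ couple has the larger reduction potential, so it is the cathode: E°cell = +0.154 − (−2.368) = +2.522 V and n = 2.
From the Nernst equation, log Q = n(E° − E)/0.0592 = 2·(+2.522 − (+2.612))/0.0592 = −3.041.
Balancing electrons gives Sn⁴⁺(aq) + Mg(s) → Sn²⁺(aq) + Mg²⁺(aq); thus Q = ([Sn²⁺(aq)]·[Mg²⁺(aq)]) / [Sn⁴⁺(aq)].
Solving for the unknown gives log [Mg²⁺(aq)] = −2.409, so [Mg²⁺(aq)] ≈ 0.0039 M.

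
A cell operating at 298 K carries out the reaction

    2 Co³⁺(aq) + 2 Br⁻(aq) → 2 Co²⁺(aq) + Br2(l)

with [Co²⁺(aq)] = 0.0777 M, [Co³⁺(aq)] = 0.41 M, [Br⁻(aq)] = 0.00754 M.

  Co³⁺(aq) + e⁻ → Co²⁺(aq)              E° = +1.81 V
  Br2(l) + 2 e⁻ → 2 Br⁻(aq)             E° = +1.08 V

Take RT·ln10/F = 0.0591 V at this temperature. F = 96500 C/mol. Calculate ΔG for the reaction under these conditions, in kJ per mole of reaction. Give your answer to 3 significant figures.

−125 kJ/mol

E°cell = +1.81 − (+1.08) = +0.73 V; the balanced reaction transfers n = 2 electrons.
Q = [Co²⁺(aq)]^2 / ([Co³⁺(aq)]^2·[Br⁻(aq)]^2) = 632, so log Q = 2.801 and E = +0.73 − (0.0591/2)(2.801) = +0.6472 V.
Then ΔG = −nFE = −2 × 96500 × +0.6472 J/mol = −125 kJ/mol.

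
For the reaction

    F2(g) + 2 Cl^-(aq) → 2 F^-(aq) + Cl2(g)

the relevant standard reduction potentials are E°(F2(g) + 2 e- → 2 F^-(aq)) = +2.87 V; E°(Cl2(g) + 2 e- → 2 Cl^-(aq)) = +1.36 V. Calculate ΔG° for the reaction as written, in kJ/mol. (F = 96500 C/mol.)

−291 kJ/mol

In the reaction as written F2(g) is reduced, so the F₂/F⁻ couple is the cathode and Cl₂/Cl⁻ is the anode.
E°cell = +2.87 − (+1.36) = +1.51 V; balancing electrons gives n = 2.
ΔG° = −nFE°cell = −(2)(96500)(+1.51) J/mol = −291 kJ/mol.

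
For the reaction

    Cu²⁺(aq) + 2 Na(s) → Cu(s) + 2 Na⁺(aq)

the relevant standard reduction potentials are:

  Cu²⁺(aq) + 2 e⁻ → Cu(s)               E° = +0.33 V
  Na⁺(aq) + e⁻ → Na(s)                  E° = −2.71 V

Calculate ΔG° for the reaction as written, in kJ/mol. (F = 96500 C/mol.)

In the reaction as written Cu²⁺(aq) is reduced, so the Cu²⁺/Cu couple is the cathode and Na⁺/Na is the anode.
E°cell = +0.33 − (−2.71) = +3.04 V; balancing electrons gives n = 2.
ΔG° = −nFE°cell = −(2)(96500)(+3.04) J/mol = −587 kJ/mol.

−587 kJ/mol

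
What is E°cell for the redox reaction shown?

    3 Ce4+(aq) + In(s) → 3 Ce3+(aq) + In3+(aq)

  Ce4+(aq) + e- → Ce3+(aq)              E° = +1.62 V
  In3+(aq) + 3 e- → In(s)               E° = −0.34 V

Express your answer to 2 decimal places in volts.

Ce4+(aq) gains electrons, so the Ce⁴⁺/Ce³⁺ couple is the cathode; the In³⁺/In couple is the anode.
E°cell = E°(cathode) − E°(anode) = +1.62 − (−0.34) = +1.96 V.
The positive value indicates the reaction is spontaneous as written.

+1.96 V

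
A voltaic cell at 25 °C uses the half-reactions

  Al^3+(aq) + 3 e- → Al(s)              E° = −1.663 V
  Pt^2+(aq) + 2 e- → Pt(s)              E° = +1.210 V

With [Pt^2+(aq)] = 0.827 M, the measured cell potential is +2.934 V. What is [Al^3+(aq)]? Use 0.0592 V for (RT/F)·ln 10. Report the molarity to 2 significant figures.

0.00061 M

The Pt²⁺/Pt couple has the larger reduction potential, so it is the cathode: E°cell = +1.210 − (−1.663) = +2.873 V and n = 6.
Rearranging E = E° − (0.0592/n)·log Q gives log Q = 6(+2.873 − (+2.934))/0.0592 = −6.182.
Balancing electrons gives 3 Pt^2+(aq) + 2 Al(s) → 3 Pt(s) + 2 Al^3+(aq); thus Q = [Al^3+(aq)]^2 / [Pt^2+(aq)]^3.
Isolating [Al^3+(aq)] in Q = 10^{−6.182} yields log [Al^3+(aq)] = −3.215, i.e. 0.00061 M.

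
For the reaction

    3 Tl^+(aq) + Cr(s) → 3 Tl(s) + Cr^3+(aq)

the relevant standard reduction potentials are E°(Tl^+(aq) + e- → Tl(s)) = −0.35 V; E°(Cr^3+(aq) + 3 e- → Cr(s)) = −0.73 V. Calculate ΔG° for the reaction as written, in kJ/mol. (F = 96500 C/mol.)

In the reaction as written Tl^+(aq) is reduced, so the Tl⁺/Tl couple is the cathode and Cr³⁺/Cr is the anode.
E°cell = −0.35 − (−0.73) = +0.38 V; balancing electrons gives n = 3.
ΔG° = −nFE°cell = −(3)(96500)(+0.38) J/mol = −110 kJ/mol.

−110 kJ/mol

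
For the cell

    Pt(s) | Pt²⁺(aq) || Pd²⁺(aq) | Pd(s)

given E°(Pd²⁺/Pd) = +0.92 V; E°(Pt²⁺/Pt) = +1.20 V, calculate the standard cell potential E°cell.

−0.28 V

By convention the left-hand electrode in cell notation is the anode (oxidation) and the right-hand electrode is the cathode (reduction).
E°cell = E°(right) − E°(left) = +0.92 − (+1.20) = −0.28 V.
The negative sign shows that, as written, the cell would require an external voltage to drive the reaction.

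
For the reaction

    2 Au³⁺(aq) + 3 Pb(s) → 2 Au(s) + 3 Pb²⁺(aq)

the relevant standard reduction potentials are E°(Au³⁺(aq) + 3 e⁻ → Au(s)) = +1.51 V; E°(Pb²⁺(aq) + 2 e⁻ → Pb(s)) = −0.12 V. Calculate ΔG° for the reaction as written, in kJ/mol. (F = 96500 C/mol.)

−944 kJ/mol

In the reaction as written Au³⁺(aq) is reduced, so the Au³⁺/Au couple is the cathode and Pb²⁺/Pb is the anode.
E°cell = +1.51 − (−0.12) = +1.63 V; balancing electrons gives n = 6.
ΔG° = −nFE°cell = −(6)(96500)(+1.63) J/mol = −944 kJ/mol.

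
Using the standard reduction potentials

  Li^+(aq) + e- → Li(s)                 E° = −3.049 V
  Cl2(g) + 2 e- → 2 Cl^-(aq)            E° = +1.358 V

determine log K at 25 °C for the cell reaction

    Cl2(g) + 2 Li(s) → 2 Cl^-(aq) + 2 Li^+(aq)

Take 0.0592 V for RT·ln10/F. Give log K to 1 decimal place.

The Cl₂/Cl⁻ couple is reduced (cathode); E°cell = +1.358 − (−3.049) = +4.407 V with n = 2.
At equilibrium E = 0, so log K = nE°cell / 0.0592 = (2)(+4.407) / 0.0592 = 148.9.

log K = 148.9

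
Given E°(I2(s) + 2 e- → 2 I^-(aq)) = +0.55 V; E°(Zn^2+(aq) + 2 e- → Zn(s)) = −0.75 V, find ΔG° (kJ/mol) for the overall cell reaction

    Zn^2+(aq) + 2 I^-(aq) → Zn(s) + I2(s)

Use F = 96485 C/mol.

In the reaction as written Zn^2+(aq) is reduced, so the Zn²⁺/Zn couple is the cathode and I₂/I⁻ is the anode.
E°cell = −0.75 − (+0.55) = −1.30 V; balancing electrons gives n = 2.
ΔG° = −nFE°cell = −(2)(96485)(−1.30) J/mol = +251 kJ/mol.

+251 kJ/mol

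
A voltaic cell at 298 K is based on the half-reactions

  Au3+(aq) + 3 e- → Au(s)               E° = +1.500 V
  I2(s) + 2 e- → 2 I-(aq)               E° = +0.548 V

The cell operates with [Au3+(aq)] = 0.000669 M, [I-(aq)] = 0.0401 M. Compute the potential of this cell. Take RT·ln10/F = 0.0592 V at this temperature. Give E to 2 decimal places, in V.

Since E°(Au³⁺/Au) > E°(I₂/I⁻), Au³⁺/Au serves as the cathode.
E°cell = +1.500 − (+0.548) = +0.952 V, with n = 6 electrons transferred.
Balancing gives 2 Au3+(aq) + 6 I-(aq) → 2 Au(s) + 3 I2(s); hence Q = 1 / ([Au3+(aq)]^2·[I-(aq)]^6) = 5.37×10^14 (log Q = 14.730).
E = E° − (0.0592/n)·log Q = +0.952 − (0.0592/6)(14.730) = +0.81 V.

+0.81 V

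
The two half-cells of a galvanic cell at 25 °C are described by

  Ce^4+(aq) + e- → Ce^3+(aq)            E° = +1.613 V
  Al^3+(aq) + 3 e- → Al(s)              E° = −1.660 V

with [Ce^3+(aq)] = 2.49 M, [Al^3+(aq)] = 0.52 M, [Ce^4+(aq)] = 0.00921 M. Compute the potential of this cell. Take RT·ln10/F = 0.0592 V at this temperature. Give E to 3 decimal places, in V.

Since E°(Ce⁴⁺/Ce³⁺) > E°(Al³⁺/Al), Ce⁴⁺/Ce³⁺ serves as the cathode.
E°cell = +1.613 − (−1.660) = +3.273 V, with n = 3 electrons transferred.
Balancing gives 3 Ce^4+(aq) + Al(s) → 3 Ce^3+(aq) + Al^3+(aq); hence Q = ([Ce^3+(aq)]^3·[Al^3+(aq)]) / [Ce^4+(aq)]^3 = 1.03×10^7 (log Q = 7.012).
By the Nernst equation, E = +3.273 − (0.0592/3)·(7.012) = +3.135 V.

+3.135 V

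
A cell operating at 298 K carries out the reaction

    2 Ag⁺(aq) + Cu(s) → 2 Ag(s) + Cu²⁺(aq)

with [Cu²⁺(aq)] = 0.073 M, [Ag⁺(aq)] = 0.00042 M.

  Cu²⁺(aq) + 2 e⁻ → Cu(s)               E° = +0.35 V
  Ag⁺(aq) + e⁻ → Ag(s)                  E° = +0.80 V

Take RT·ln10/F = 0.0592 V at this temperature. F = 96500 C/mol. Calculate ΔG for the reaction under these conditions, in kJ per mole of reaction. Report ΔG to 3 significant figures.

E°cell = +0.80 − (+0.35) = +0.45 V; the balanced reaction transfers n = 2 electrons.
Q = [Cu²⁺(aq)] / [Ag⁺(aq)]^2 = 4.14×10^5, so log Q = 5.617 and E = +0.45 − (0.0592/2)(5.617) = +0.2837 V.
ΔG = −nFE = −(2)(96500)(+0.2837) J/mol = −54.8 kJ/mol.

−54.8 kJ/mol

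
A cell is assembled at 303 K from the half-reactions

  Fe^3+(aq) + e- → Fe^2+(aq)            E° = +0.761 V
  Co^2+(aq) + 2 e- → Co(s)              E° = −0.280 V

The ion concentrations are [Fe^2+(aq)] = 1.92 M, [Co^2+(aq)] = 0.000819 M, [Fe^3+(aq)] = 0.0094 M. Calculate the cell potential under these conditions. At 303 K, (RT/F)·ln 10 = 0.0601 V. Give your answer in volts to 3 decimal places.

+0.995 V

Since E°(Fe³⁺/Fe²⁺) > E°(Co²⁺/Co), Fe³⁺/Fe²⁺ serves as the cathode.
E°cell = E°cat − E°an = +0.761 − (−0.280) = +1.041 V; n = 2.
The balanced reaction is 2 Fe^3+(aq) + Co(s) → 2 Fe^2+(aq) + Co^2+(aq), so Q = ([Fe^2+(aq)]^2·[Co^2+(aq)]) / [Fe^3+(aq)]^2 = 34.2 and log Q = 1.534.
Applying E = E° − (RT ln10/nF)·log Q gives +1.041 − (0.0601/2)(1.534) = +0.995 V.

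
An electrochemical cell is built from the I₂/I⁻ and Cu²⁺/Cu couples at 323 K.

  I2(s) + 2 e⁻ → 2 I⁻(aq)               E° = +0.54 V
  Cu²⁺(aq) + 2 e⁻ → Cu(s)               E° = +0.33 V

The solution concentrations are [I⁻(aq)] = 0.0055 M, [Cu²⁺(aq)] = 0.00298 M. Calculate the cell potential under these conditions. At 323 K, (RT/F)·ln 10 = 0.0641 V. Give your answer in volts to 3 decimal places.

+0.436 V

Since E°(I₂/I⁻) > E°(Cu²⁺/Cu), I₂/I⁻ serves as the cathode.
The standard potential is +0.54 − (+0.33) = +0.21 V and the balanced reaction transfers n = 2 electrons.
Balancing gives I2(s) + Cu(s) → 2 I⁻(aq) + Cu²⁺(aq); hence Q = [I⁻(aq)]^2·[Cu²⁺(aq)] = 9.01×10^−8 (log Q = −7.045).
E = E° − (0.0641/n)·log Q = +0.21 − (0.0641/2)(−7.045) = +0.436 V.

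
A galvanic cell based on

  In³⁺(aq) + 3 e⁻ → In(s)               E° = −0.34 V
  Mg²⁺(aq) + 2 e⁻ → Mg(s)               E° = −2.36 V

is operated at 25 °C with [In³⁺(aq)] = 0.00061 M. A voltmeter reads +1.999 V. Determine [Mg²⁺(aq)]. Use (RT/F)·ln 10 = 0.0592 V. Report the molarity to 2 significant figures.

With In³⁺/In at the cathode and Mg²⁺/Mg at the anode, E°cell = −0.34 − (−2.36) = +2.02 V (n = 6).
Rearranging E = E° − (0.0592/n)·log Q gives log Q = 6(+2.02 − (+1.999))/0.0592 = 2.128.
The balanced reaction is 2 In³⁺(aq) + 3 Mg(s) → 2 In(s) + 3 Mg²⁺(aq), so Q = [Mg²⁺(aq)]^3 / [In³⁺(aq)]^2.
Substituting the known concentrations and solving, log [Mg²⁺(aq)] = −1.434 and [Mg²⁺(aq)] = 0.037 M.

0.037 M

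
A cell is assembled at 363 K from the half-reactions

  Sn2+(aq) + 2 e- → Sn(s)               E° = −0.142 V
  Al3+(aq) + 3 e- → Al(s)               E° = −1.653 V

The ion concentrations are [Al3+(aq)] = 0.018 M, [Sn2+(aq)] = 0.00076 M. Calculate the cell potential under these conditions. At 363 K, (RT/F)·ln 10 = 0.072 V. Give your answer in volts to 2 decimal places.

Since E°(Sn²⁺/Sn) > E°(Al³⁺/Al), Sn²⁺/Sn serves as the cathode.
E°cell = E°cat − E°an = −0.142 − (−1.653) = +1.511 V; n = 6.
For the overall reaction 3 Sn2+(aq) + 2 Al(s) → 3 Sn(s) + 2 Al3+(aq), Q = [Al3+(aq)]^2 / [Sn2+(aq)]^3 = 7.38×10^5, giving log Q = 5.868.
By the Nernst equation, E = +1.511 − (0.072/6)·(5.868) = +1.44 V.

+1.44 V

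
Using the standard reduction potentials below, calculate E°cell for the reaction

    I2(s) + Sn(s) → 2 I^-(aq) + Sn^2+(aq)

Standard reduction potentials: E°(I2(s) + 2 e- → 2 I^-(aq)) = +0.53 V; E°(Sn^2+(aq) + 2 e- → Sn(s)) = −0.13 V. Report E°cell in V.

+0.66 V

In the reaction as written, I2(s) is reduced (cathode) and Sn^2+(aq) is produced by oxidation at the anode.
E°cell = E°(cathode) − E°(anode) = +0.53 − (−0.13) = +0.66 V.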